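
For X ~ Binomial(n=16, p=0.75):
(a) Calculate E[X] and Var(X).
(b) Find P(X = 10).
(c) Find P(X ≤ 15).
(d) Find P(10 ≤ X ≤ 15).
(a) E[X] = 12.0000, Var(X) = 3.0000
(b) P(X = 10) = 0.110097
(c) P(X ≤ 15) = 0.989977
(d) P(10 ≤ X ≤ 15) = 0.910420

We have X ~ Binomial(n=16, p=0.75).

(a) Moments:
E[X] = 12.0000
Var(X) = 3.0000
σ = √Var(X) = 1.7321

(b) Point probability using PMF:
P(X = 10) = 0.110097

(c) Cumulative probability using CDF:
P(X ≤ 15) = F(15) = 0.989977

(d) Range probability:
P(10 ≤ X ≤ 15) = P(X ≤ 15) - P(X ≤ 9)
                   = F(15) - F(9)
                   = 0.989977 - 0.079557
                   = 0.910420

This means approximately 91.0% of outcomes fall in the interval [10, 15].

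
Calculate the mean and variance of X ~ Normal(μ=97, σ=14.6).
E[X] = 97.0000, Var(X) = 213.1600

We have X ~ Normal(μ=97, σ=14.6).

For a Normal distribution with μ=97, σ=14.6:

Expected value:
E[X] = 97.0000

Variance:
Var(X) = 213.1600

Standard deviation:
σ = √Var(X) = 14.6000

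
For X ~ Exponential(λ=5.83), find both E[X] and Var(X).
E[X] = 0.1715, Var(X) = 0.0294

We have X ~ Exponential(λ=5.83).

For an Exponential distribution with λ=5.83:

Expected value:
E[X] = 0.1715

Variance:
Var(X) = 0.0294

Standard deviation:
σ = √Var(X) = 0.1715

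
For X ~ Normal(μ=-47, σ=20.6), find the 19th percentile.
-65.0847

We have X ~ Normal(μ=-47, σ=20.6).

We want to find x such that P(X ≤ x) = 0.19.

This is the 19th percentile, which means 19% of values fall below this point.

Using the inverse CDF (quantile function):
x = F⁻¹(0.19) = -65.0847

Verification: P(X ≤ -65.0847) = 0.19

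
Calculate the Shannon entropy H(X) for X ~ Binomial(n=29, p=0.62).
2.3789 nats

We have X ~ Binomial(n=29, p=0.62).

The Shannon entropy measures the uncertainty or information content of the distribution.

For a Binomial distribution with n=29, p=0.62:
H(X) = 2.3789 nats

(In bits, this would be 3.4320 bits.)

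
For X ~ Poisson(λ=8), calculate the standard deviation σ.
2.8284

We have X ~ Poisson(λ=8).

For a Poisson distribution with λ=8:
σ = √Var(X) = 2.8284

The standard deviation is the square root of the variance.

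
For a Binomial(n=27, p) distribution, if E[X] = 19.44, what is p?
p = 0.72

For a Binomial(n, p) distribution:
E[X] = n × p

Given n = 27 and E[X] = 19.44:
19.44 = 27 × p
p = 19.44 / 27 = 0.72

Verification: Binomial(27, 0.72) has E[X] = 19.44 ✓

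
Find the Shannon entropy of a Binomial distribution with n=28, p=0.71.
2.2919 nats

We have X ~ Binomial(n=28, p=0.71).

The Shannon entropy measures the uncertainty or information content of the distribution.

For a Binomial distribution with n=28, p=0.71:
H(X) = 2.2919 nats

(In bits, this would be 3.3065 bits.)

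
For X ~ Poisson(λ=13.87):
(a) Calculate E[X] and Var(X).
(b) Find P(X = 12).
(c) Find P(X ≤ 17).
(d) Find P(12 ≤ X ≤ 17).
(a) E[X] = 13.8700, Var(X) = 13.8700
(b) P(X = 12) = 0.100211
(c) P(X ≤ 17) = 0.836337
(d) P(12 ≤ X ≤ 17) = 0.565178

We have X ~ Poisson(λ=13.87).

(a) Moments:
E[X] = 13.8700
Var(X) = 13.8700
σ = √Var(X) = 3.7242

(b) Point probability using PMF:
P(X = 12) = 0.100211

(c) Cumulative probability using CDF:
P(X ≤ 17) = F(17) = 0.836337

(d) Range probability:
P(12 ≤ X ≤ 17) = P(X ≤ 17) - P(X ≤ 11)
                   = F(17) - F(11)
                   = 0.836337 - 0.271159
                   = 0.565178

This means approximately 56.5% of outcomes fall in the interval [12, 17].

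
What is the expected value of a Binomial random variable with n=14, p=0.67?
9.3800

We have X ~ Binomial(n=14, p=0.67).

For a Binomial distribution with n=14, p=0.67:
E[X] = 9.3800

This is the expected (average) value of X.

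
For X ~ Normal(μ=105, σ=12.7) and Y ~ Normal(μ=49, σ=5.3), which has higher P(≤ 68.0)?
Y has higher probability (P(Y ≤ 68.0) = 0.9998 > P(X ≤ 68.0) = 0.0018)

Compute P(≤ 68.0) for each distribution:

X ~ Normal(μ=105, σ=12.7):
P(X ≤ 68.0) = 0.0018

Y ~ Normal(μ=49, σ=5.3):
P(Y ≤ 68.0) = 0.9998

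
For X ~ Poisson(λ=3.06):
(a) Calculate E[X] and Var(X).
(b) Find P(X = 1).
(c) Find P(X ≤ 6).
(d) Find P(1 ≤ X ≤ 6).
(a) E[X] = 3.0600, Var(X) = 3.0600
(b) P(X = 1) = 0.143476
(c) P(X ≤ 6) = 0.963376
(d) P(1 ≤ X ≤ 6) = 0.916488

We have X ~ Poisson(λ=3.06).

(a) Moments:
E[X] = 3.0600
Var(X) = 3.0600
σ = √Var(X) = 1.7493

(b) Point probability using PMF:
P(X = 1) = 0.143476

(c) Cumulative probability using CDF:
P(X ≤ 6) = F(6) = 0.963376

(d) Range probability:
P(1 ≤ X ≤ 6) = P(X ≤ 6) - P(X ≤ 0)
                   = F(6) - F(0)
                   = 0.963376 - 0.046888
                   = 0.916488

This means approximately 91.6% of outcomes fall in the interval [1, 6].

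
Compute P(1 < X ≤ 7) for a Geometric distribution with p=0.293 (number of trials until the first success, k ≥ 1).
0.618705

We have X ~ Geometric(p=0.293) (number of trials until the first success, k ≥ 1).

To find P(1 < X ≤ 7), we use:
P(1 < X ≤ 7) = P(X ≤ 7) - P(X ≤ 1)
                 = F(7) - F(1)
                 = 0.911705 - 0.293000
                 = 0.618705

So there's approximately a 61.9% chance that X falls in this range.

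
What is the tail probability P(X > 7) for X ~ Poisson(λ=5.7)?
0.215851

We have X ~ Poisson(λ=5.7).

P(X > 7) = 1 - P(X ≤ 7)
                = 1 - F(7)
                = 1 - 0.784149
                = 0.215851

So there's approximately a 21.6% chance that X exceeds 7.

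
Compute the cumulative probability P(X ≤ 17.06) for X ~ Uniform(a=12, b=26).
0.361429

We have X ~ Uniform(a=12, b=26).

The CDF gives us P(X ≤ k).

Using the CDF:
P(X ≤ 17.06) = 0.361429

This means there's approximately a 36.1% chance that X is at most 17.06.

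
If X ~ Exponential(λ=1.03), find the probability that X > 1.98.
0.130107

We have X ~ Exponential(λ=1.03).

P(X > 1.98) = 1 - P(X ≤ 1.98)
                = 1 - F(1.98)
                = 1 - 0.869893
                = 0.130107

So there's approximately a 13.0% chance that X exceeds 1.98.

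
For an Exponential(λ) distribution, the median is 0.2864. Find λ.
λ = 2.4202

For X ~ Exponential(λ), the CDF is F(x) = 1 - e^(-λx).
The median m satisfies F(m) = 0.5:
1 - e^(-λm) = 0.5
e^(-λm) = 0.5
λm = ln(2)
m = ln(2) / λ

Given m = 0.2864:
λ = ln(2) / 0.2864 = 0.693147 / 0.2864 = 2.4202

Verification: ln(2) / 2.4202 = 0.2864 ✓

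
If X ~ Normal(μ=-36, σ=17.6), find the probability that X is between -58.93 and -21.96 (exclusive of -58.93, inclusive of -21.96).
0.691171

We have X ~ Normal(μ=-36, σ=17.6).

To find P(-58.93 < X ≤ -21.96), we use:
P(-58.93 < X ≤ -21.96) = P(X ≤ -21.96) - P(X ≤ -58.93)
                 = F(-21.96) - F(-58.93)
                 = 0.787486 - 0.096315
                 = 0.691171

So there's approximately a 69.1% chance that X falls in this range.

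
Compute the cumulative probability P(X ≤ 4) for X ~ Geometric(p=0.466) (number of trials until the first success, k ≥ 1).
0.918686

We have X ~ Geometric(p=0.466) (number of trials until the first success, k ≥ 1).

The CDF gives us P(X ≤ k).

Using the CDF:
P(X ≤ 4) = 0.918686

This means there's approximately a 91.9% chance that X is at most 4.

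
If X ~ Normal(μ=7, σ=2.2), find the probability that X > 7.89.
0.342906

We have X ~ Normal(μ=7, σ=2.2).

P(X > 7.89) = 1 - P(X ≤ 7.89)
                = 1 - F(7.89)
                = 1 - 0.657094
                = 0.342906

So there's approximately a 34.3% chance that X exceeds 7.89.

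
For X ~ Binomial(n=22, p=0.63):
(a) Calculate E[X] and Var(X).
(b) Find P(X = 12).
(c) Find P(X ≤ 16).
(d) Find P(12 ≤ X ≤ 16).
(a) E[X] = 13.8600, Var(X) = 5.1282
(b) P(X = 12) = 0.121554
(c) P(X ≤ 16) = 0.880031
(d) P(12 ≤ X ≤ 16) = 0.731175

We have X ~ Binomial(n=22, p=0.63).

(a) Moments:
E[X] = 13.8600
Var(X) = 5.1282
σ = √Var(X) = 2.2646

(b) Point probability using PMF:
P(X = 12) = 0.121554

(c) Cumulative probability using CDF:
P(X ≤ 16) = F(16) = 0.880031

(d) Range probability:
P(12 ≤ X ≤ 16) = P(X ≤ 16) - P(X ≤ 11)
                   = F(16) - F(11)
                   = 0.880031 - 0.148855
                   = 0.731175

This means approximately 73.1% of outcomes fall in the interval [12, 16].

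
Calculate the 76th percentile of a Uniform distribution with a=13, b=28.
24.4000

We have X ~ Uniform(a=13, b=28).

We want to find x such that P(X ≤ x) = 0.76.

This is the 76th percentile, which means 76% of values fall below this point.

Using the inverse CDF (quantile function):
x = F⁻¹(0.76) = 24.4000

Verification: P(X ≤ 24.4000) = 0.76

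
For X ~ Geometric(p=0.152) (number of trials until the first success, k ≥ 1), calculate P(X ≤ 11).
0.836937

We have X ~ Geometric(p=0.152) (number of trials until the first success, k ≥ 1).

The CDF gives us P(X ≤ k).

Using the CDF:
P(X ≤ 11) = 0.836937

This means there's approximately a 83.7% chance that X is at most 11.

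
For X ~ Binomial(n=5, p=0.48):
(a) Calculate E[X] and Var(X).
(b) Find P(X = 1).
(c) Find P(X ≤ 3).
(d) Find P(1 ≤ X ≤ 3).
(a) E[X] = 2.4000, Var(X) = 1.2480
(b) P(X = 1) = 0.175479
(c) P(X ≤ 3) = 0.836501
(d) P(1 ≤ X ≤ 3) = 0.798480

We have X ~ Binomial(n=5, p=0.48).

(a) Moments:
E[X] = 2.4000
Var(X) = 1.2480
σ = √Var(X) = 1.1171

(b) Point probability using PMF:
P(X = 1) = 0.175479

(c) Cumulative probability using CDF:
P(X ≤ 3) = F(3) = 0.836501

(d) Range probability:
P(1 ≤ X ≤ 3) = P(X ≤ 3) - P(X ≤ 0)
                   = F(3) - F(0)
                   = 0.836501 - 0.038020
                   = 0.798480

This means approximately 79.8% of outcomes fall in the interval [1, 3].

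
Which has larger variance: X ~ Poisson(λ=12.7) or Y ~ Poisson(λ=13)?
Y has larger variance (13.0000 > 12.7000)

Compute the variance for each distribution:

X ~ Poisson(λ=12.7):
Var(X) = 12.7000

Y ~ Poisson(λ=13):
Var(Y) = 13.0000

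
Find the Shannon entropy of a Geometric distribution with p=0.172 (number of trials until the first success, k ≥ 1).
2.6689 nats

We have X ~ Geometric(p=0.172) (number of trials until the first success, k ≥ 1).

The Shannon entropy measures the uncertainty or information content of the distribution.

For a Geometric distribution with p=0.172 (number of trials until the first success, k ≥ 1):
H(X) = 2.6689 nats

(In bits, this would be 3.8503 bits.)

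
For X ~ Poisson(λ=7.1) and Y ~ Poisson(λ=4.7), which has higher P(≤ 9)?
Y has higher probability (P(Y ≤ 9) = 0.9778 > P(X ≤ 9) = 0.8202)

Compute P(≤ 9) for each distribution:

X ~ Poisson(λ=7.1):
P(X ≤ 9) = 0.8202

Y ~ Poisson(λ=4.7):
P(Y ≤ 9) = 0.9778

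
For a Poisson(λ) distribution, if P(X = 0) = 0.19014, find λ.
λ = 1.6600

For a Poisson(λ) distribution, the PMF at 0 is:
P(X = 0) = λ^0 e^(-λ) / 0! = e^(-λ)

Given P(X = 0) = 0.19014:
e^(-λ) = 0.19014
-λ = ln(0.19014)
λ = -ln(0.19014) = 1.6600

Verification: e^(-1.6600) = 0.19014 ✓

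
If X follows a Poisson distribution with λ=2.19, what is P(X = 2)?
0.268382

We have X ~ Poisson(λ=2.19).

For a Poisson distribution, the PMF gives us the probability of each outcome.

Using the PMF formula:
P(X = 2) = 0.268382

Rounded to 4 decimal places: 0.2684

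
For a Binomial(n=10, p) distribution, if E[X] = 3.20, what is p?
p = 0.32

For a Binomial(n, p) distribution:
E[X] = n × p

Given n = 10 and E[X] = 3.20:
3.20 = 10 × p
p = 3.20 / 10 = 0.32

Verification: Binomial(10, 0.32) has E[X] = 3.20 ✓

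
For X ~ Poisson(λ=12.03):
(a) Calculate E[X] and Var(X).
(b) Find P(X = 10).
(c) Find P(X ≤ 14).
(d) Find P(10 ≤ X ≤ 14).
(a) E[X] = 12.0300, Var(X) = 12.0300
(b) P(X = 10) = 0.104311
(c) P(X ≤ 14) = 0.769303
(d) P(10 ≤ X ≤ 14) = 0.529522

We have X ~ Poisson(λ=12.03).

(a) Moments:
E[X] = 12.0300
Var(X) = 12.0300
σ = √Var(X) = 3.4684

(b) Point probability using PMF:
P(X = 10) = 0.104311

(c) Cumulative probability using CDF:
P(X ≤ 14) = F(14) = 0.769303

(d) Range probability:
P(10 ≤ X ≤ 14) = P(X ≤ 14) - P(X ≤ 9)
                   = F(14) - F(9)
                   = 0.769303 - 0.239781
                   = 0.529522

This means approximately 53.0% of outcomes fall in the interval [10, 14].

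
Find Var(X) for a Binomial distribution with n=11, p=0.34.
2.4684

We have X ~ Binomial(n=11, p=0.34).

For a Binomial distribution with n=11, p=0.34:
Var(X) = 2.4684

The variance measures the spread of the distribution around the mean.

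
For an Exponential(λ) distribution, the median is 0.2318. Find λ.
λ = 2.9903

For X ~ Exponential(λ), the CDF is F(x) = 1 - e^(-λx).
The median m satisfies F(m) = 0.5:
1 - e^(-λm) = 0.5
e^(-λm) = 0.5
λm = ln(2)
m = ln(2) / λ

Given m = 0.2318:
λ = ln(2) / 0.2318 = 0.693147 / 0.2318 = 2.9903

Verification: ln(2) / 2.9903 = 0.2318 ✓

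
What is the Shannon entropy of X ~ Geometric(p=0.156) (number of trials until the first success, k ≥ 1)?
2.7755 nats

We have X ~ Geometric(p=0.156) (number of trials until the first success, k ≥ 1).

The Shannon entropy measures the uncertainty or information content of the distribution.

For a Geometric distribution with p=0.156 (number of trials until the first success, k ≥ 1):
H(X) = 2.7755 nats

(In bits, this would be 4.0042 bits.)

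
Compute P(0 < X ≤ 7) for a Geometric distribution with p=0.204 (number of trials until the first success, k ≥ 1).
0.797516

We have X ~ Geometric(p=0.204) (number of trials until the first success, k ≥ 1).

To find P(0 < X ≤ 7), we use:
P(0 < X ≤ 7) = P(X ≤ 7) - P(X ≤ 0)
                 = F(7) - F(0)
                 = 0.797516 - 0.000000
                 = 0.797516

So there's approximately a 79.8% chance that X falls in this range.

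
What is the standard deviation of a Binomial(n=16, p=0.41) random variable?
1.9673

We have X ~ Binomial(n=16, p=0.41).

For a Binomial distribution with n=16, p=0.41:
σ = √Var(X) = 1.9673

The standard deviation is the square root of the variance.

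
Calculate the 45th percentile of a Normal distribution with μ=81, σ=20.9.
78.3737

We have X ~ Normal(μ=81, σ=20.9).

We want to find x such that P(X ≤ x) = 0.45.

This is the 45th percentile, which means 45% of values fall below this point.

Using the inverse CDF (quantile function):
x = F⁻¹(0.45) = 78.3737

Verification: P(X ≤ 78.3737) = 0.45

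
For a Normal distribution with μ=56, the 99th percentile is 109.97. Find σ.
σ = 23.1995

For X ~ Normal(μ, σ), the p-th percentile satisfies x = μ + z_p × σ,
where z_p = Φ⁻¹(p) is the standard normal quantile.

Step 1: z_{0.99} = Φ⁻¹(0.99) = 2.3263

Step 2: Solve for σ:
109.97 = 56 + 2.3263 × σ
σ = (109.97 - 56) / 2.3263
σ = 53.97 / 2.3263
σ = 23.1995

Verification: μ + z × σ = 56 + 2.3263 × 23.1995 = 109.97 ✓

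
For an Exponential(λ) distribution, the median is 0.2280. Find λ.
λ = 3.0401

For X ~ Exponential(λ), the CDF is F(x) = 1 - e^(-λx).
The median m satisfies F(m) = 0.5:
1 - e^(-λm) = 0.5
e^(-λm) = 0.5
λm = ln(2)
m = ln(2) / λ

Given m = 0.2280:
λ = ln(2) / 0.2280 = 0.693147 / 0.2280 = 3.0401

Verification: ln(2) / 3.0401 = 0.2280 ✓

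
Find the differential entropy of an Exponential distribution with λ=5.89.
-0.7733 nats

We have X ~ Exponential(λ=5.89).

The differential entropy measures the uncertainty or information content of the distribution.

For an Exponential distribution with λ=5.89:
h(X) = -0.7733 nats

(In bits, this would be -1.1156 bits.)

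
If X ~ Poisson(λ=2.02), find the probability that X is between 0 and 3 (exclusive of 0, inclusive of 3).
0.720841

We have X ~ Poisson(λ=2.02).

To find P(0 < X ≤ 3), we use:
P(0 < X ≤ 3) = P(X ≤ 3) - P(X ≤ 0)
                 = F(3) - F(0)
                 = 0.853497 - 0.132655
                 = 0.720841

So there's approximately a 72.1% chance that X falls in this range.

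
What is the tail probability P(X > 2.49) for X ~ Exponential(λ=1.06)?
0.071404

We have X ~ Exponential(λ=1.06).

P(X > 2.49) = 1 - P(X ≤ 2.49)
                = 1 - F(2.49)
                = 1 - 0.928596
                = 0.071404

So there's approximately a 7.1% chance that X exceeds 2.49.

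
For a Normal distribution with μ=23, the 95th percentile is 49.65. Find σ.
σ = 16.2020

For X ~ Normal(μ, σ), the p-th percentile satisfies x = μ + z_p × σ,
where z_p = Φ⁻¹(p) is the standard normal quantile.

Step 1: z_{0.95} = Φ⁻¹(0.95) = 1.6449

Step 2: Solve for σ:
49.65 = 23 + 1.6449 × σ
σ = (49.65 - 23) / 1.6449
σ = 26.65 / 1.6449
σ = 16.2020

Verification: μ + z × σ = 23 + 1.6449 × 16.2020 = 49.65 ✓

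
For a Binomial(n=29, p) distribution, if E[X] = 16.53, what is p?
p = 0.57

For a Binomial(n, p) distribution:
E[X] = n × p

Given n = 29 and E[X] = 16.53:
16.53 = 29 × p
p = 16.53 / 29 = 0.57

Verification: Binomial(29, 0.57) has E[X] = 16.53 ✓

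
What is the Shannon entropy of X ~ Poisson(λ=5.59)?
2.2626 nats

We have X ~ Poisson(λ=5.59).

The Shannon entropy measures the uncertainty or information content of the distribution.

For a Poisson distribution with λ=5.59:
H(X) = 2.2626 nats

(In bits, this would be 3.2642 bits.)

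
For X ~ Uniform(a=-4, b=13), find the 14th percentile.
-1.6200

We have X ~ Uniform(a=-4, b=13).

We want to find x such that P(X ≤ x) = 0.14.

This is the 14th percentile, which means 14% of values fall below this point.

Using the inverse CDF (quantile function):
x = F⁻¹(0.14) = -1.6200

Verification: P(X ≤ -1.6200) = 0.14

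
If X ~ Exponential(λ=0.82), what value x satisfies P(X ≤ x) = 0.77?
1.7923

We have X ~ Exponential(λ=0.82).

We want to find x such that P(X ≤ x) = 0.77.

This is the 77th percentile, which means 77% of values fall below this point.

Using the inverse CDF (quantile function):
x = F⁻¹(0.77) = 1.7923

Verification: P(X ≤ 1.7923) = 0.77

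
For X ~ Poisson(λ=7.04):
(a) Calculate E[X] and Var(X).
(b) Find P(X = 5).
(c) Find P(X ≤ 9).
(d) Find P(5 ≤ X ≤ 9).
(a) E[X] = 7.0400, Var(X) = 7.0400
(b) P(X = 5) = 0.126255
(c) P(X ≤ 9) = 0.826417
(d) P(5 ≤ X ≤ 9) = 0.657043

We have X ~ Poisson(λ=7.04).

(a) Moments:
E[X] = 7.0400
Var(X) = 7.0400
σ = √Var(X) = 2.6533

(b) Point probability using PMF:
P(X = 5) = 0.126255

(c) Cumulative probability using CDF:
P(X ≤ 9) = F(9) = 0.826417

(d) Range probability:
P(5 ≤ X ≤ 9) = P(X ≤ 9) - P(X ≤ 4)
                   = F(9) - F(4)
                   = 0.826417 - 0.169374
                   = 0.657043

This means approximately 65.7% of outcomes fall in the interval [5, 9].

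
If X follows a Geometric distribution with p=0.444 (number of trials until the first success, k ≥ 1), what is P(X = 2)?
0.246864

We have X ~ Geometric(p=0.444) (number of trials until the first success, k ≥ 1).

For a Geometric distribution, the PMF gives us the probability of each outcome.

Using the PMF formula:
P(X = 2) = 0.246864

Rounded to 4 decimal places: 0.2469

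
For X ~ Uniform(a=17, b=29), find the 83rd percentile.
26.9600

We have X ~ Uniform(a=17, b=29).

We want to find x such that P(X ≤ x) = 0.83.

This is the 83rd percentile, which means 83% of values fall below this point.

Using the inverse CDF (quantile function):
x = F⁻¹(0.83) = 26.9600

Verification: P(X ≤ 26.9600) = 0.83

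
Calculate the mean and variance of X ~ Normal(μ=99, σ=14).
E[X] = 99.0000, Var(X) = 196.0000

We have X ~ Normal(μ=99, σ=14).

For a Normal distribution with μ=99, σ=14:

Expected value:
E[X] = 99.0000

Variance:
Var(X) = 196.0000

Standard deviation:
σ = √Var(X) = 14.0000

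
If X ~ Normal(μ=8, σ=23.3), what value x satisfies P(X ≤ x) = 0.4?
2.0970

We have X ~ Normal(μ=8, σ=23.3).

We want to find x such that P(X ≤ x) = 0.4.

This is the 40th percentile, which means 40% of values fall below this point.

Using the inverse CDF (quantile function):
x = F⁻¹(0.4) = 2.0970

Verification: P(X ≤ 2.0970) = 0.4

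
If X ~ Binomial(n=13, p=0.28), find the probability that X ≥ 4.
0.515485

We have X ~ Binomial(n=13, p=0.28).

For discrete distributions, P(X ≥ 4) = 1 - P(X ≤ 3).

P(X ≤ 3) = 0.484515
P(X ≥ 4) = 1 - 0.484515 = 0.515485

So there's approximately a 51.5% chance that X is at least 4.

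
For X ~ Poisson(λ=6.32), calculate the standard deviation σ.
2.5140

We have X ~ Poisson(λ=6.32).

For a Poisson distribution with λ=6.32:
σ = √Var(X) = 2.5140

The standard deviation is the square root of the variance.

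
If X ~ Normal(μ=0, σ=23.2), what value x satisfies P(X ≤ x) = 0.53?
1.7463

We have X ~ Normal(μ=0, σ=23.2).

We want to find x such that P(X ≤ x) = 0.53.

This is the 53rd percentile, which means 53% of values fall below this point.

Using the inverse CDF (quantile function):
x = F⁻¹(0.53) = 1.7463

Verification: P(X ≤ 1.7463) = 0.53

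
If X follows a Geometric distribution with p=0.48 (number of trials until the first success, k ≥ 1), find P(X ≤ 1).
0.480000

We have X ~ Geometric(p=0.48) (number of trials until the first success, k ≥ 1).

The CDF gives us P(X ≤ k).

Using the CDF:
P(X ≤ 1) = 0.480000

This means there's approximately a 48.0% chance that X is at most 1.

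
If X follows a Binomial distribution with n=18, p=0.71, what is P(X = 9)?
0.032339

We have X ~ Binomial(n=18, p=0.71).

For a Binomial distribution, the PMF gives us the probability of each outcome.

Using the PMF formula:
P(X = 9) = 0.032339

Rounded to 4 decimal places: 0.0323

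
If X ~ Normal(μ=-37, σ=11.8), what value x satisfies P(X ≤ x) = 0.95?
-17.5907

We have X ~ Normal(μ=-37, σ=11.8).

We want to find x such that P(X ≤ x) = 0.95.

This is the 95th percentile, which means 95% of values fall below this point.

Using the inverse CDF (quantile function):
x = F⁻¹(0.95) = -17.5907

Verification: P(X ≤ -17.5907) = 0.95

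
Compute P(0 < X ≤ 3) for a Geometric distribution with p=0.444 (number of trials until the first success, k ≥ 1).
0.828120

We have X ~ Geometric(p=0.444) (number of trials until the first success, k ≥ 1).

To find P(0 < X ≤ 3), we use:
P(0 < X ≤ 3) = P(X ≤ 3) - P(X ≤ 0)
                 = F(3) - F(0)
                 = 0.828120 - 0.000000
                 = 0.828120

So there's approximately a 82.8% chance that X falls in this range.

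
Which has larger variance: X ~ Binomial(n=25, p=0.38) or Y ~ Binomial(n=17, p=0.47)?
X has larger variance (5.8900 > 4.2347)

Compute the variance for each distribution:

X ~ Binomial(n=25, p=0.38):
Var(X) = 5.8900

Y ~ Binomial(n=17, p=0.47):
Var(Y) = 4.2347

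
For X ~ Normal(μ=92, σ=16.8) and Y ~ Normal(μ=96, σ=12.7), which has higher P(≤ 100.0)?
X has higher probability (P(X ≤ 100.0) = 0.6830 > P(Y ≤ 100.0) = 0.6236)

Compute P(≤ 100.0) for each distribution:

X ~ Normal(μ=92, σ=16.8):
P(X ≤ 100.0) = 0.6830

Y ~ Normal(μ=96, σ=12.7):
P(Y ≤ 100.0) = 0.6236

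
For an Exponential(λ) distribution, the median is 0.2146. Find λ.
λ = 3.2299

For X ~ Exponential(λ), the CDF is F(x) = 1 - e^(-λx).
The median m satisfies F(m) = 0.5:
1 - e^(-λm) = 0.5
e^(-λm) = 0.5
λm = ln(2)
m = ln(2) / λ

Given m = 0.2146:
λ = ln(2) / 0.2146 = 0.693147 / 0.2146 = 3.2299

Verification: ln(2) / 3.2299 = 0.2146 ✓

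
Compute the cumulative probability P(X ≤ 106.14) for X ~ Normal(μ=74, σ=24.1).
0.908834

We have X ~ Normal(μ=74, σ=24.1).

The CDF gives us P(X ≤ k).

Using the CDF:
P(X ≤ 106.14) = 0.908834

This means there's approximately a 90.9% chance that X is at most 106.14.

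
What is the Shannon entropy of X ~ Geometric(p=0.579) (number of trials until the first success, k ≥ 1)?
1.1755 nats

We have X ~ Geometric(p=0.579) (number of trials until the first success, k ≥ 1).

The Shannon entropy measures the uncertainty or information content of the distribution.

For a Geometric distribution with p=0.579 (number of trials until the first success, k ≥ 1):
H(X) = 1.1755 nats

(In bits, this would be 1.6959 bits.)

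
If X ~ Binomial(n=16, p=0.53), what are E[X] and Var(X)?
E[X] = 8.4800, Var(X) = 3.9856

We have X ~ Binomial(n=16, p=0.53).

For a Binomial distribution with n=16, p=0.53:

Expected value:
E[X] = 8.4800

Variance:
Var(X) = 3.9856

Standard deviation:
σ = √Var(X) = 1.9964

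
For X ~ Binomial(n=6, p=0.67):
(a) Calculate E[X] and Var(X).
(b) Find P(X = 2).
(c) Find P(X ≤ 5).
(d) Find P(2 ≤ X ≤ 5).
(a) E[X] = 4.0200, Var(X) = 1.3266
(b) P(X = 2) = 0.079854
(c) P(X ≤ 5) = 0.909542
(d) P(2 ≤ X ≤ 5) = 0.892518

We have X ~ Binomial(n=6, p=0.67).

(a) Moments:
E[X] = 4.0200
Var(X) = 1.3266
σ = √Var(X) = 1.1518

(b) Point probability using PMF:
P(X = 2) = 0.079854

(c) Cumulative probability using CDF:
P(X ≤ 5) = F(5) = 0.909542

(d) Range probability:
P(2 ≤ X ≤ 5) = P(X ≤ 5) - P(X ≤ 1)
                   = F(5) - F(1)
                   = 0.909542 - 0.017024
                   = 0.892518

This means approximately 89.3% of outcomes fall in the interval [2, 5].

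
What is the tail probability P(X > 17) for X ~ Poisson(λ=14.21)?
0.188101

We have X ~ Poisson(λ=14.21).

P(X > 17) = 1 - P(X ≤ 17)
                = 1 - F(17)
                = 1 - 0.811899
                = 0.188101

So there's approximately a 18.8% chance that X exceeds 17.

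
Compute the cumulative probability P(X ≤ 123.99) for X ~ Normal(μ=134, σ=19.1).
0.300110

We have X ~ Normal(μ=134, σ=19.1).

The CDF gives us P(X ≤ k).

Using the CDF:
P(X ≤ 123.99) = 0.300110

This means there's approximately a 30.0% chance that X is at most 123.99.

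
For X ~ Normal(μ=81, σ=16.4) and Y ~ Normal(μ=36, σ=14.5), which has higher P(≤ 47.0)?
Y has higher probability (P(Y ≤ 47.0) = 0.7760 > P(X ≤ 47.0) = 0.0191)

Compute P(≤ 47.0) for each distribution:

X ~ Normal(μ=81, σ=16.4):
P(X ≤ 47.0) = 0.0191

Y ~ Normal(μ=36, σ=14.5):
P(Y ≤ 47.0) = 0.7760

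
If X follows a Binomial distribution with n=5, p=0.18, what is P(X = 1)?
0.406910

We have X ~ Binomial(n=5, p=0.18).

For a Binomial distribution, the PMF gives us the probability of each outcome.

Using the PMF formula:
P(X = 1) = 0.406910

Rounded to 4 decimal places: 0.4069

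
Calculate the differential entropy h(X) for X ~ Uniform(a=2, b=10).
2.0794 nats

We have X ~ Uniform(a=2, b=10).

The differential entropy measures the uncertainty or information content of the distribution.

For a Uniform distribution with a=2, b=10:
h(X) = 2.0794 nats

(In bits, this would be 3.0000 bits.)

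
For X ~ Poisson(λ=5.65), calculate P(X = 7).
0.128276

We have X ~ Poisson(λ=5.65).

For a Poisson distribution, the PMF gives us the probability of each outcome.

Using the PMF formula:
P(X = 7) = 0.128276

Rounded to 4 decimal places: 0.1283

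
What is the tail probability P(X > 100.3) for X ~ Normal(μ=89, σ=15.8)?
0.237246

We have X ~ Normal(μ=89, σ=15.8).

P(X > 100.3) = 1 - P(X ≤ 100.3)
                = 1 - F(100.3)
                = 1 - 0.762754
                = 0.237246

So there's approximately a 23.7% chance that X exceeds 100.3.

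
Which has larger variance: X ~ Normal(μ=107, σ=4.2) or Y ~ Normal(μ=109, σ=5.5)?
Y has larger variance (30.2500 > 17.6400)

Compute the variance for each distribution:

X ~ Normal(μ=107, σ=4.2):
Var(X) = 17.6400

Y ~ Normal(μ=109, σ=5.5):
Var(Y) = 30.2500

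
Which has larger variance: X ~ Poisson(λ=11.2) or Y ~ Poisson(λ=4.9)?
X has larger variance (11.2000 > 4.9000)

Compute the variance for each distribution:

X ~ Poisson(λ=11.2):
Var(X) = 11.2000

Y ~ Poisson(λ=4.9):
Var(Y) = 4.9000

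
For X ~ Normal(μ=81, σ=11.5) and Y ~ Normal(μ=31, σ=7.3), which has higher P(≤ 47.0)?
Y has higher probability (P(Y ≤ 47.0) = 0.9858 > P(X ≤ 47.0) = 0.0016)

Compute P(≤ 47.0) for each distribution:

X ~ Normal(μ=81, σ=11.5):
P(X ≤ 47.0) = 0.0016

Y ~ Normal(μ=31, σ=7.3):
P(Y ≤ 47.0) = 0.9858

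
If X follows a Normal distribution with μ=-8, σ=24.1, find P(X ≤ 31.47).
0.949264

We have X ~ Normal(μ=-8, σ=24.1).

The CDF gives us P(X ≤ k).

Using the CDF:
P(X ≤ 31.47) = 0.949264

This means there's approximately a 94.9% chance that X is at most 31.47.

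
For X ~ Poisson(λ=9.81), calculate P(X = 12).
0.091046

We have X ~ Poisson(λ=9.81).

For a Poisson distribution, the PMF gives us the probability of each outcome.

Using the PMF formula:
P(X = 12) = 0.091046

Rounded to 4 decimal places: 0.0910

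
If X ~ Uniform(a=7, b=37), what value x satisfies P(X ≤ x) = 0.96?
35.8000

We have X ~ Uniform(a=7, b=37).

We want to find x such that P(X ≤ x) = 0.96.

This is the 96th percentile, which means 96% of values fall below this point.

Using the inverse CDF (quantile function):
x = F⁻¹(0.96) = 35.8000

Verification: P(X ≤ 35.8000) = 0.96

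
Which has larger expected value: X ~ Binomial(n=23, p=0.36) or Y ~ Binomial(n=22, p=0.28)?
X has larger mean (8.2800 > 6.1600)

Compute the expected value for each distribution:

X ~ Binomial(n=23, p=0.36):
E[X] = 8.2800

Y ~ Binomial(n=22, p=0.28):
E[Y] = 6.1600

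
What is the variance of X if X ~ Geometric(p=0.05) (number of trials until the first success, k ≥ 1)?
380.0000

We have X ~ Geometric(p=0.05) (number of trials until the first success, k ≥ 1).

For a Geometric distribution with p=0.05 (number of trials until the first success, k ≥ 1):
Var(X) = 380.0000

The variance measures the spread of the distribution around the mean.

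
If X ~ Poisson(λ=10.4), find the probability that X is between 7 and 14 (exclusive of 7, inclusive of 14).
0.707710

We have X ~ Poisson(λ=10.4).

To find P(7 < X ≤ 14), we use:
P(7 < X ≤ 14) = P(X ≤ 14) - P(X ≤ 7)
                 = F(14) - F(7)
                 = 0.894037 - 0.186327
                 = 0.707710

So there's approximately a 70.8% chance that X falls in this range.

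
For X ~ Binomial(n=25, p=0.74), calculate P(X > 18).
0.514881

We have X ~ Binomial(n=25, p=0.74).

P(X > 18) = 1 - P(X ≤ 18)
                = 1 - F(18)
                = 1 - 0.485119
                = 0.514881

So there's approximately a 51.5% chance that X exceeds 18.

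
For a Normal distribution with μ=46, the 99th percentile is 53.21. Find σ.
σ = 3.0993

For X ~ Normal(μ, σ), the p-th percentile satisfies x = μ + z_p × σ,
where z_p = Φ⁻¹(p) is the standard normal quantile.

Step 1: z_{0.99} = Φ⁻¹(0.99) = 2.3263

Step 2: Solve for σ:
53.21 = 46 + 2.3263 × σ
σ = (53.21 - 46) / 2.3263
σ = 7.21 / 2.3263
σ = 3.0993

Verification: μ + z × σ = 46 + 2.3263 × 3.0993 = 53.21 ✓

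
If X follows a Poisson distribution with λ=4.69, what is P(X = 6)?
0.135789

We have X ~ Poisson(λ=4.69).

For a Poisson distribution, the PMF gives us the probability of each outcome.

Using the PMF formula:
P(X = 6) = 0.135789

Rounded to 4 decimal places: 0.1358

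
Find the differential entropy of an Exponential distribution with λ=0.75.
1.2877 nats

We have X ~ Exponential(λ=0.75).

The differential entropy measures the uncertainty or information content of the distribution.

For an Exponential distribution with λ=0.75:
h(X) = 1.2877 nats

(In bits, this would be 1.8577 bits.)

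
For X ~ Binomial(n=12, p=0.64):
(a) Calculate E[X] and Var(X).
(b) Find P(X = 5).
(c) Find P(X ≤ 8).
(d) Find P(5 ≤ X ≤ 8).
(a) E[X] = 7.6800, Var(X) = 2.7648
(b) P(X = 5) = 0.066641
(c) P(X ≤ 8) = 0.679880
(d) P(5 ≤ X ≤ 8) = 0.649500

We have X ~ Binomial(n=12, p=0.64).

(a) Moments:
E[X] = 7.6800
Var(X) = 2.7648
σ = √Var(X) = 1.6628

(b) Point probability using PMF:
P(X = 5) = 0.066641

(c) Cumulative probability using CDF:
P(X ≤ 8) = F(8) = 0.679880

(d) Range probability:
P(5 ≤ X ≤ 8) = P(X ≤ 8) - P(X ≤ 4)
                   = F(8) - F(4)
                   = 0.679880 - 0.030380
                   = 0.649500

This means approximately 64.9% of outcomes fall in the interval [5, 8].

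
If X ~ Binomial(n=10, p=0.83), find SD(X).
1.1879

We have X ~ Binomial(n=10, p=0.83).

For a Binomial distribution with n=10, p=0.83:
σ = √Var(X) = 1.1879

The standard deviation is the square root of the variance.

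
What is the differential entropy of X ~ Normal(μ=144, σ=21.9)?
4.5054 nats

We have X ~ Normal(μ=144, σ=21.9).

The differential entropy measures the uncertainty or information content of the distribution.

For a Normal distribution with μ=144, σ=21.9:
h(X) = 4.5054 nats

(In bits, this would be 6.5000 bits.)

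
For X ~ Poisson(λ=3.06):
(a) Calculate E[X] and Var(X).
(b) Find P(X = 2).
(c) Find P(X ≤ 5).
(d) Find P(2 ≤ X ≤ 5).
(a) E[X] = 3.0600, Var(X) = 3.0600
(b) P(X = 2) = 0.219519
(c) P(X ≤ 5) = 0.909912
(d) P(2 ≤ X ≤ 5) = 0.719548

We have X ~ Poisson(λ=3.06).

(a) Moments:
E[X] = 3.0600
Var(X) = 3.0600
σ = √Var(X) = 1.7493

(b) Point probability using PMF:
P(X = 2) = 0.219519

(c) Cumulative probability using CDF:
P(X ≤ 5) = F(5) = 0.909912

(d) Range probability:
P(2 ≤ X ≤ 5) = P(X ≤ 5) - P(X ≤ 1)
                   = F(5) - F(1)
                   = 0.909912 - 0.190364
                   = 0.719548

This means approximately 72.0% of outcomes fall in the interval [2, 5].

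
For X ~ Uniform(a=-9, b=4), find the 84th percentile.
1.9200

We have X ~ Uniform(a=-9, b=4).

We want to find x such that P(X ≤ x) = 0.84.

This is the 84th percentile, which means 84% of values fall below this point.

Using the inverse CDF (quantile function):
x = F⁻¹(0.84) = 1.9200

Verification: P(X ≤ 1.9200) = 0.84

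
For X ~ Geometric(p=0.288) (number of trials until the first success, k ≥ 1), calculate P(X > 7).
0.092760

We have X ~ Geometric(p=0.288) (number of trials until the first success, k ≥ 1).

P(X > 7) = 1 - P(X ≤ 7)
                = 1 - F(7)
                = 1 - 0.907240
                = 0.092760

So there's approximately a 9.3% chance that X exceeds 7.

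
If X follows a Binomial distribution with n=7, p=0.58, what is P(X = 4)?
0.293446

We have X ~ Binomial(n=7, p=0.58).

For a Binomial distribution, the PMF gives us the probability of each outcome.

Using the PMF formula:
P(X = 4) = 0.293446

Rounded to 4 decimal places: 0.2934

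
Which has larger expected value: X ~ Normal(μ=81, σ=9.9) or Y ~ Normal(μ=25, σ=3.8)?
X has larger mean (81.0000 > 25.0000)

Compute the expected value for each distribution:

X ~ Normal(μ=81, σ=9.9):
E[X] = 81.0000

Y ~ Normal(μ=25, σ=3.8):
E[Y] = 25.0000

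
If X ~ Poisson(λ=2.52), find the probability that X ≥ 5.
0.111510

We have X ~ Poisson(λ=2.52).

For discrete distributions, P(X ≥ 5) = 1 - P(X ≤ 4).

P(X ≤ 4) = 0.888490
P(X ≥ 5) = 1 - 0.888490 = 0.111510

So there's approximately a 11.2% chance that X is at least 5.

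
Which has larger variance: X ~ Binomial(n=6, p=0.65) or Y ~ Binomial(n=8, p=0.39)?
Y has larger variance (1.9032 > 1.3650)

Compute the variance for each distribution:

X ~ Binomial(n=6, p=0.65):
Var(X) = 1.3650

Y ~ Binomial(n=8, p=0.39):
Var(Y) = 1.9032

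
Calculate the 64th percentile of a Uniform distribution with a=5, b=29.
20.3600

We have X ~ Uniform(a=5, b=29).

We want to find x such that P(X ≤ x) = 0.64.

This is the 64th percentile, which means 64% of values fall below this point.

Using the inverse CDF (quantile function):
x = F⁻¹(0.64) = 20.3600

Verification: P(X ≤ 20.3600) = 0.64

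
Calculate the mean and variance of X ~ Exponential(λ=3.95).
E[X] = 0.2532, Var(X) = 0.0641

We have X ~ Exponential(λ=3.95).

For an Exponential distribution with λ=3.95:

Expected value:
E[X] = 0.2532

Variance:
Var(X) = 0.0641

Standard deviation:
σ = √Var(X) = 0.2532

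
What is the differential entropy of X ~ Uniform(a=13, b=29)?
2.7726 nats

We have X ~ Uniform(a=13, b=29).

The differential entropy measures the uncertainty or information content of the distribution.

For a Uniform distribution with a=13, b=29:
h(X) = 2.7726 nats

(In bits, this would be 4.0000 bits.)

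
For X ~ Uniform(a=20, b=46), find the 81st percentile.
41.0600

We have X ~ Uniform(a=20, b=46).

We want to find x such that P(X ≤ x) = 0.81.

This is the 81st percentile, which means 81% of values fall below this point.

Using the inverse CDF (quantile function):
x = F⁻¹(0.81) = 41.0600

Verification: P(X ≤ 41.0600) = 0.81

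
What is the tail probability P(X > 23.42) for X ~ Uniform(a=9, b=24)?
0.038667

We have X ~ Uniform(a=9, b=24).

P(X > 23.42) = 1 - P(X ≤ 23.42)
                = 1 - F(23.42)
                = 1 - 0.961333
                = 0.038667

So there's approximately a 3.9% chance that X exceeds 23.42.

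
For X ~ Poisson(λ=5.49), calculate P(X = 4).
0.156243

We have X ~ Poisson(λ=5.49).

For a Poisson distribution, the PMF gives us the probability of each outcome.

Using the PMF formula:
P(X = 4) = 0.156243

Rounded to 4 decimal places: 0.1562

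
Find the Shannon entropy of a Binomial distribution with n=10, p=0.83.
1.5473 nats

We have X ~ Binomial(n=10, p=0.83).

The Shannon entropy measures the uncertainty or information content of the distribution.

For a Binomial distribution with n=10, p=0.83:
H(X) = 1.5473 nats

(In bits, this would be 2.2323 bits.)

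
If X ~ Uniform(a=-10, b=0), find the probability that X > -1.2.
0.120000

We have X ~ Uniform(a=-10, b=0).

P(X > -1.2) = 1 - P(X ≤ -1.2)
                = 1 - F(-1.2)
                = 1 - 0.880000
                = 0.120000

So there's approximately a 12.0% chance that X exceeds -1.2.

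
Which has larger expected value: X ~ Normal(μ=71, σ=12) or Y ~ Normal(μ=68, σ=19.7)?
X has larger mean (71.0000 > 68.0000)

Compute the expected value for each distribution:

X ~ Normal(μ=71, σ=12):
E[X] = 71.0000

Y ~ Normal(μ=68, σ=19.7):
E[Y] = 68.0000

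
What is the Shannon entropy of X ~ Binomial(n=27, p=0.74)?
2.2385 nats

We have X ~ Binomial(n=27, p=0.74).

The Shannon entropy measures the uncertainty or information content of the distribution.

For a Binomial distribution with n=27, p=0.74:
H(X) = 2.2385 nats

(In bits, this would be 3.2295 bits.)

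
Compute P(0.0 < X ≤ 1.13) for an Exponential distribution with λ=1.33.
0.777516

We have X ~ Exponential(λ=1.33).

To find P(0.0 < X ≤ 1.13), we use:
P(0.0 < X ≤ 1.13) = P(X ≤ 1.13) - P(X ≤ 0.0)
                 = F(1.13) - F(0.0)
                 = 0.777516 - 0.000000
                 = 0.777516

So there's approximately a 77.8% chance that X falls in this range.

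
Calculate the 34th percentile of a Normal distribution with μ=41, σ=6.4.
38.3602

We have X ~ Normal(μ=41, σ=6.4).

We want to find x such that P(X ≤ x) = 0.34.

This is the 34th percentile, which means 34% of values fall below this point.

Using the inverse CDF (quantile function):
x = F⁻¹(0.34) = 38.3602

Verification: P(X ≤ 38.3602) = 0.34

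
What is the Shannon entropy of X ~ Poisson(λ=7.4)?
2.4074 nats

We have X ~ Poisson(λ=7.4).

The Shannon entropy measures the uncertainty or information content of the distribution.

For a Poisson distribution with λ=7.4:
H(X) = 2.4074 nats

(In bits, this would be 3.4732 bits.)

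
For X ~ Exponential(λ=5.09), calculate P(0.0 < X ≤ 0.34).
0.822822

We have X ~ Exponential(λ=5.09).

To find P(0.0 < X ≤ 0.34), we use:
P(0.0 < X ≤ 0.34) = P(X ≤ 0.34) - P(X ≤ 0.0)
                 = F(0.34) - F(0.0)
                 = 0.822822 - 0.000000
                 = 0.822822

So there's approximately a 82.3% chance that X falls in this range.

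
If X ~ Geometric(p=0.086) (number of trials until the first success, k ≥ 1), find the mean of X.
11.6279

We have X ~ Geometric(p=0.086) (number of trials until the first success, k ≥ 1).

For a Geometric distribution with p=0.086 (number of trials until the first success, k ≥ 1):
E[X] = 11.6279

This is the expected (average) value of X.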